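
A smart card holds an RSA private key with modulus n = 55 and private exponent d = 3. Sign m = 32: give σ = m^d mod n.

m^2 ≡ 32^2 = 1024 ≡ 34
3 = 2 + 1, so m^3 ≡ 34·32 ≡ 43 (mod 55)

43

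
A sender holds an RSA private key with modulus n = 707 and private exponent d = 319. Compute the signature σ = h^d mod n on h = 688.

702

Squares mod 707: h^1≡688, h^2≡361, h^4≡233, h^8≡557, h^16≡583, h^32≡529, h^64≡576, h^128≡193, h^256≡485
319 = 256 + 32 + 16 + 8 + 4 + 2 + 1, so h^319 ≡ 485·529·583·557·233·361·688 ≡ 702 (mod 707)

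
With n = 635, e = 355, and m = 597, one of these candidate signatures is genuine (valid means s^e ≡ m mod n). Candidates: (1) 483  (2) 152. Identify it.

Candidate 1: Squares mod 635: 483^1≡483, 483^2≡244, 483^4≡481, 483^8≡221, 483^16≡581, 483^32≡376, 483^64≡406, 483^128≡371, 483^256≡481; 355 = 256 + 64 + 32 + 2 + 1, so 483^355 ≡ 481·406·376·244·483 ≡ 597 (mod 635)
  → matches m = 597
Candidate 2: Squares mod 635: 152^1≡152, 152^2≡244, 152^4≡481, 152^8≡221, 152^16≡581, 152^32≡376, 152^64≡406, 152^128≡371, 152^256≡481; 355 = 256 + 64 + 32 + 2 + 1, so 152^355 ≡ 481·406·376·244·152 ≡ 38 (mod 635)

1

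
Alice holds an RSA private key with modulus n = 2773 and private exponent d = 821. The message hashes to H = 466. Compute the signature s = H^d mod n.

1274

H^2 ≡ 466^2 = 217156 ≡ 862
H^4 ≡ 862^2 = 743044 ≡ 2653
H^8 ≡ 2653^2 = 7038409 ≡ 535
H^16 ≡ 535^2 = 286225 ≡ 606
H^32 ≡ 606^2 = 367236 ≡ 1200
H^64 ≡ 1200^2 = 1440000 ≡ 813
H^128 ≡ 813^2 = 660969 ≡ 995
H^256 ≡ 995^2 = 990025 ≡ 64
H^512 ≡ 64^2 = 4096 ≡ 1323
821 = 512 + 256 + 32 + 16 + 4 + 1, so H^821 ≡ 1323·64·1200·606·2653·466 ≡ 1274 (mod 2773)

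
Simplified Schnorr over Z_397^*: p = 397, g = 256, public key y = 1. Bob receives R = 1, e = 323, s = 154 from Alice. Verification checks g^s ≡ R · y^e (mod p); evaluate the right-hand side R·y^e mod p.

1^2 = 1
1^4 ≡ 1^2 = 1
1^8 ≡ 1^2 = 1
1^16 ≡ 1^2 = 1
1^32 ≡ 1^2 = 1
1^64 ≡ 1^2 = 1
1^128 ≡ 1^2 = 1
1^256 ≡ 1^2 = 1
323 = 256 + 64 + 2 + 1, so 1^323 ≡ 1·1·1·1 ≡ 1 (mod 397)
R · y^e ≡ 1·1 = 1 ≡ 1 (mod 397)

1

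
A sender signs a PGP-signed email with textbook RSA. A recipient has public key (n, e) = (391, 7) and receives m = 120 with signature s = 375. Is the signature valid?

valid

s^7 mod 391 = 120
120 = m, so the signature checks out.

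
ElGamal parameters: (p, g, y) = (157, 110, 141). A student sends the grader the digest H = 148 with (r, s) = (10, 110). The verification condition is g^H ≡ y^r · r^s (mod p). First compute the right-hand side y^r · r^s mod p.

Squares mod 157: 141^1≡141, 141^2≡99, 141^4≡67, 141^8≡93
10 = 8 + 2, so 141^10 ≡ 93·99 ≡ 101 (mod 157)
Squares mod 157: 10^1≡10, 10^2≡100, 10^4≡109, 10^8≡106, 10^16≡89, 10^32≡71, 10^64≡17
110 = 64 + 32 + 8 + 4 + 2, so 10^110 ≡ 17·71·106·109·100 ≡ 71 (mod 157)
y^r · r^s ≡ 101·71 = 7171 ≡ 106 (mod 157)

106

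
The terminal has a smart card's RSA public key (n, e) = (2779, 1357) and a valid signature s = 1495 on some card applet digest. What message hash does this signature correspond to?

s^2 ≡ 1495^2 = 2235025 ≡ 709
s^4 ≡ 709^2 = 502681 ≡ 2461
s^8 ≡ 2461^2 = 6056521 ≡ 1080
s^16 ≡ 1080^2 = 1166400 ≡ 1999
s^32 ≡ 1999^2 = 3996001 ≡ 2578
s^64 ≡ 2578^2 = 6646084 ≡ 1495
s^128 ≡ 1495^2 = 2235025 ≡ 709
s^256 ≡ 709^2 = 502681 ≡ 2461
s^512 ≡ 2461^2 = 6056521 ≡ 1080
s^1024 ≡ 1080^2 = 1166400 ≡ 1999
1357 = 1024 + 256 + 64 + 8 + 4 + 1, so s^1357 ≡ 1999·2461·1495·1080·2461·1495 ≡ 1999 (mod 2779)

1999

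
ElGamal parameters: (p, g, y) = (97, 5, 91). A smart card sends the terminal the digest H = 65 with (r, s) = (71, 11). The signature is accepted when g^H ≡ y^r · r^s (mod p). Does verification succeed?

Left side g^H mod p:
5^2 = 25
5^4 ≡ 25^2 = 625 ≡ 43
5^8 ≡ 43^2 = 1849 ≡ 6
5^16 ≡ 6^2 = 36
5^32 ≡ 36^2 = 1296 ≡ 35
5^64 ≡ 35^2 = 1225 ≡ 61
65 = 64 + 1, so 5^65 ≡ 61·5 ≡ 14 (mod 97)
Right side y^r · r^s mod p:
91^2 = 8281 ≡ 36
91^4 ≡ 36^2 = 1296 ≡ 35
91^8 ≡ 35^2 = 1225 ≡ 61
91^16 ≡ 61^2 = 3721 ≡ 35
91^32 ≡ 35^2 = 1225 ≡ 61
91^64 ≡ 61^2 = 3721 ≡ 35
71 = 64 + 4 + 2 + 1, so 91^71 ≡ 35·35·36·91 ≡ 16 (mod 97)
71^2 = 5041 ≡ 94
71^4 ≡ 94^2 = 8836 ≡ 9
71^8 ≡ 9^2 = 81
11 = 8 + 2 + 1, so 71^11 ≡ 81·94·71 ≡ 13 (mod 97)
16·13 = 208 ≡ 14 (mod 97)
14 ≡ 14 (mod 97), so the signature is genuine.

passes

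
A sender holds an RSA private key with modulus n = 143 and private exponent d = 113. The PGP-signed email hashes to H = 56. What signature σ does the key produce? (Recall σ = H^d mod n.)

H^113 mod 143 = 23

23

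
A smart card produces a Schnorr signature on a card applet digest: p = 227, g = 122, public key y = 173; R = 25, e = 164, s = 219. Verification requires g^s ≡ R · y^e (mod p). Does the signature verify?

verifies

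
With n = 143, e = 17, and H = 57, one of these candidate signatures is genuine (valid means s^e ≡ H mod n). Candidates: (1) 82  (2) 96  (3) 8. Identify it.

Candidate 1: Squares mod 143: 82^1≡82, 82^2≡3, 82^4≡9, 82^8≡81, 82^16≡126; 17 = 16 + 1, so 82^17 ≡ 126·82 ≡ 36 (mod 143)
Candidate 2: Squares mod 143: 96^1≡96, 96^2≡64, 96^4≡92, 96^8≡27, 96^16≡14; 17 = 16 + 1, so 96^17 ≡ 14·96 ≡ 57 (mod 143)
  → matches H = 57
Candidate 3: Squares mod 143: 8^1≡8, 8^2≡64, 8^4≡92, 8^8≡27, 8^16≡14; 17 = 16 + 1, so 8^17 ≡ 14·8 ≡ 112 (mod 143)

2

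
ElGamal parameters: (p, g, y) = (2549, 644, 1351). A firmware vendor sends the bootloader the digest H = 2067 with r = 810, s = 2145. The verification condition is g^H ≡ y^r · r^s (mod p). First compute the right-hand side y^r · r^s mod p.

311

Squares mod 2549: 1351^1≡1351, 1351^2≡117, 1351^4≡944, 1351^8≡1535, 1351^16≡949, 1351^32≡804, 1351^64≡1519, 1351^128≡516, 1351^256≡1160, 1351^512≡2277
810 = 512 + 256 + 32 + 8 + 2, so 1351^810 ≡ 2277·1160·804·1535·117 ≡ 1868 (mod 2549)
Squares mod 2549: 810^1≡810, 810^2≡1007, 810^4≡2096, 810^8≡1289, 810^16≡2122, 810^32≡1350, 810^64≡2514, 810^128≡1225, 810^256≡1813, 810^512≡1308, 810^1024≡485, 810^2048≡717
2145 = 2048 + 64 + 32 + 1, so 810^2145 ≡ 717·2514·1350·810 ≡ 1901 (mod 2549)
y^r · r^s ≡ 1868·1901 = 3551068 ≡ 311 (mod 2549)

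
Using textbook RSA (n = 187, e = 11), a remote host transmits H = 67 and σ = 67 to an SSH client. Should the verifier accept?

accept

Squares mod 187: σ^1≡67, σ^2≡1, σ^4≡1, σ^8≡1
11 = 8 + 2 + 1, so σ^11 ≡ 1·1·67 ≡ 67 (mod 187)
σ^11 mod 187 = 67 matches H.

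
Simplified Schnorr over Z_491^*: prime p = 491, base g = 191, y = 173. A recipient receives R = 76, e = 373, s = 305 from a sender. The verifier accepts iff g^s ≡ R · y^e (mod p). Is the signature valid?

invalid

g^s mod p:
191^2 = 36481 ≡ 147
191^4 ≡ 147^2 = 21609 ≡ 5
191^8 ≡ 5^2 = 25
191^16 ≡ 25^2 = 625 ≡ 134
191^32 ≡ 134^2 = 17956 ≡ 280
191^64 ≡ 280^2 = 78400 ≡ 331
191^128 ≡ 331^2 = 109561 ≡ 68
191^256 ≡ 68^2 = 4624 ≡ 205
305 = 256 + 32 + 16 + 1, so 191^305 ≡ 205·280·134·191 ≡ 32 (mod 491)
R · y^e mod p:
173^2 = 29929 ≡ 469
173^4 ≡ 469^2 = 219961 ≡ 484
173^8 ≡ 484^2 = 234256 ≡ 49
173^16 ≡ 49^2 = 2401 ≡ 437
173^32 ≡ 437^2 = 190969 ≡ 461
173^64 ≡ 461^2 = 212521 ≡ 409
173^128 ≡ 409^2 = 167281 ≡ 341
173^256 ≡ 341^2 = 116281 ≡ 405
373 = 256 + 64 + 32 + 16 + 4 + 1, so 173^373 ≡ 405·409·461·437·484·173 ≡ 150 (mod 491)
76·150 = 11400 ≡ 107 (mod 491)
32 ≠ 107; the check fails.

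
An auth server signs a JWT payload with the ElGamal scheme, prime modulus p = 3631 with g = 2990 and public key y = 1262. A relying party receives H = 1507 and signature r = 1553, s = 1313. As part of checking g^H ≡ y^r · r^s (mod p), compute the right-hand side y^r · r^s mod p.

2684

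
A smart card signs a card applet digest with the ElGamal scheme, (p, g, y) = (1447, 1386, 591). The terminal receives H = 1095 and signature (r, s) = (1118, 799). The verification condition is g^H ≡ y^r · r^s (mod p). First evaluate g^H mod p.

836

Squares mod 1447: 1386^1≡1386, 1386^2≡827, 1386^4≡945, 1386^8≡226, 1386^16≡431, 1386^32≡545, 1386^64≡390, 1386^128≡165, 1386^256≡1179, 1386^512≡921, 1386^1024≡299
1095 = 1024 + 64 + 4 + 2 + 1, so 1386^1095 ≡ 299·390·945·827·1386 ≡ 836 (mod 1447)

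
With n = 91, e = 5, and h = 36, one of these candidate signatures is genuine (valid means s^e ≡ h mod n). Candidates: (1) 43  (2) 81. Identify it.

Candidate 1: 43^2 = 1849 ≡ 29; 43^4 ≡ 29^2 = 841 ≡ 22; 5 = 4 + 1, so 43^5 ≡ 22·43 ≡ 36 (mod 91)
  → matches h = 36
Candidate 2: 81^2 = 6561 ≡ 9; 81^4 ≡ 9^2 = 81; 5 = 4 + 1, so 81^5 ≡ 81·81 ≡ 9 (mod 91)

1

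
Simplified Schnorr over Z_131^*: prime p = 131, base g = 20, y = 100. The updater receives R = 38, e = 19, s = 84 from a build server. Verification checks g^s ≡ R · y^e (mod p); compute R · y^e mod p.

100^19 mod 131 = 7
R · y^e ≡ 38·7 = 266 ≡ 4 (mod 131)

4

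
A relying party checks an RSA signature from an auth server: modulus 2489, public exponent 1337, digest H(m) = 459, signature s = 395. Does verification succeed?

fails

s^2 ≡ 395^2 = 156025 ≡ 1707
s^4 ≡ 1707^2 = 2913849 ≡ 1719
s^8 ≡ 1719^2 = 2954961 ≡ 518
s^16 ≡ 518^2 = 268324 ≡ 2001
s^32 ≡ 2001^2 = 4004001 ≡ 1689
s^64 ≡ 1689^2 = 2852721 ≡ 327
s^128 ≡ 327^2 = 106929 ≡ 2391
s^256 ≡ 2391^2 = 5716881 ≡ 2137
s^512 ≡ 2137^2 = 4566769 ≡ 1943
s^1024 ≡ 1943^2 = 3775249 ≡ 1925
1337 = 1024 + 256 + 32 + 16 + 8 + 1, so s^1337 ≡ 1925·2137·1689·2001·518·395 ≡ 2434 (mod 2489)
The recovered value 2434 does not match the digest 459.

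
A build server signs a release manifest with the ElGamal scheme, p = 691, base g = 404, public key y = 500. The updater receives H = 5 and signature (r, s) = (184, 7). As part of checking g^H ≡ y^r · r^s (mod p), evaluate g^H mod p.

404^2 = 163216 ≡ 140
404^4 ≡ 140^2 = 19600 ≡ 252
5 = 4 + 1, so 404^5 ≡ 252·404 ≡ 231 (mod 691)

231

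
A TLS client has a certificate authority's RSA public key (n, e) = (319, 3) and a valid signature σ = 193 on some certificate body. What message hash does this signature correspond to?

Squares mod 319: σ^1≡193, σ^2≡245
3 = 2 + 1, so σ^3 ≡ 245·193 ≡ 73 (mod 319)

73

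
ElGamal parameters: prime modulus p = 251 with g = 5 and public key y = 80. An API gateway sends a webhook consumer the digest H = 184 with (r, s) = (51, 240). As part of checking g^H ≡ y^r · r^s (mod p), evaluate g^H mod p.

94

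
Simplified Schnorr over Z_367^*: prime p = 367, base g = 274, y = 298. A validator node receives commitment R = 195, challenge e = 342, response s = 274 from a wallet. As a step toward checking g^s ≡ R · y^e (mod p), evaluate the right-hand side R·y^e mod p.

231

298^2 = 88804 ≡ 357
298^4 ≡ 357^2 = 127449 ≡ 100
298^8 ≡ 100^2 = 10000 ≡ 91
298^16 ≡ 91^2 = 8281 ≡ 207
298^32 ≡ 207^2 = 42849 ≡ 277
298^64 ≡ 277^2 = 76729 ≡ 26
298^128 ≡ 26^2 = 676 ≡ 309
298^256 ≡ 309^2 = 95481 ≡ 61
342 = 256 + 64 + 16 + 4 + 2, so 298^342 ≡ 61·26·207·100·357 ≡ 52 (mod 367)
R · y^e ≡ 195·52 = 10140 ≡ 231 (mod 367)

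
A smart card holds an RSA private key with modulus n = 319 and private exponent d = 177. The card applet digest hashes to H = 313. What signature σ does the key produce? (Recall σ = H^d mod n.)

36

H^2 ≡ 313^2 = 97969 ≡ 36
H^4 ≡ 36^2 = 1296 ≡ 20
H^8 ≡ 20^2 = 400 ≡ 81
H^16 ≡ 81^2 = 6561 ≡ 181
H^32 ≡ 181^2 = 32761 ≡ 223
H^64 ≡ 223^2 = 49729 ≡ 284
H^128 ≡ 284^2 = 80656 ≡ 268
177 = 128 + 32 + 16 + 1, so H^177 ≡ 268·223·181·313 ≡ 36 (mod 319)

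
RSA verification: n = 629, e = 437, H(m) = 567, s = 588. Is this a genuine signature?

genuine

s^437 mod 629 = 567
Since 567 equals the digest 567, verification succeeds.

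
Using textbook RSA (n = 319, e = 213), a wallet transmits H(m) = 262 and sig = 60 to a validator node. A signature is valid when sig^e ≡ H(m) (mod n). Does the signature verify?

does not verify

Squares mod 319: sig^1≡60, sig^2≡91, sig^4≡306, sig^8≡169, sig^16≡170, sig^32≡190, sig^64≡53, sig^128≡257
213 = 128 + 64 + 16 + 4 + 1, so sig^213 ≡ 257·53·170·306·60 ≡ 224 (mod 319)
224 ≠ 262, so verification fails.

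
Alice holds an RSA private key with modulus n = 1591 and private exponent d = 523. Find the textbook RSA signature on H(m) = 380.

(H(m))^2 ≡ 380^2 = 144400 ≡ 1210
(H(m))^4 ≡ 1210^2 = 1464100 ≡ 380
(H(m))^8 ≡ 380^2 = 144400 ≡ 1210
(H(m))^16 ≡ 1210^2 = 1464100 ≡ 380
(H(m))^32 ≡ 380^2 = 144400 ≡ 1210
(H(m))^64 ≡ 1210^2 = 1464100 ≡ 380
(H(m))^128 ≡ 380^2 = 144400 ≡ 1210
(H(m))^256 ≡ 1210^2 = 1464100 ≡ 380
(H(m))^512 ≡ 380^2 = 144400 ≡ 1210
523 = 512 + 8 + 2 + 1, so (H(m))^523 ≡ 1210·1210·1210·380 ≡ 380 (mod 1591)

380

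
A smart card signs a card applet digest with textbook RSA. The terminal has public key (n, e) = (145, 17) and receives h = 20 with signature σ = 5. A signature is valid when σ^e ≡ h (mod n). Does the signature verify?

σ^17 mod 145 = 125
σ^17 mod 145 = 125, but h = 20.

does not verify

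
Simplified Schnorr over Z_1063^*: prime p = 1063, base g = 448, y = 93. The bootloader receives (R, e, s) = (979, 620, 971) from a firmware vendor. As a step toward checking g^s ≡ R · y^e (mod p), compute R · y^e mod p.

252

93^2 = 8649 ≡ 145
93^4 ≡ 145^2 = 21025 ≡ 828
93^8 ≡ 828^2 = 685584 ≡ 1012
93^16 ≡ 1012^2 = 1024144 ≡ 475
93^32 ≡ 475^2 = 225625 ≡ 269
93^64 ≡ 269^2 = 72361 ≡ 77
93^128 ≡ 77^2 = 5929 ≡ 614
93^256 ≡ 614^2 = 376996 ≡ 694
93^512 ≡ 694^2 = 481636 ≡ 97
620 = 512 + 64 + 32 + 8 + 4, so 93^620 ≡ 97·77·269·1012·828 ≡ 1060 (mod 1063)
R · y^e ≡ 979·1060 = 1037740 ≡ 252 (mod 1063)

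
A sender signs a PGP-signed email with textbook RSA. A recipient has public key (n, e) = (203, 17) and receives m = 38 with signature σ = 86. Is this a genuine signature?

σ^2 ≡ 86^2 = 7396 ≡ 88
σ^4 ≡ 88^2 = 7744 ≡ 30
σ^8 ≡ 30^2 = 900 ≡ 88
σ^16 ≡ 88^2 = 7744 ≡ 30
17 = 16 + 1, so σ^17 ≡ 30·86 ≡ 144 (mod 203)
The recovered value 144 does not match the digest 38.

forged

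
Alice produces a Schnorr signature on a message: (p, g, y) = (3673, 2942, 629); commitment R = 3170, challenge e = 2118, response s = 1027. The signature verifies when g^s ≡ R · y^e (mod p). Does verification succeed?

passes

g^s mod p:
2942^2 = 8655364 ≡ 1776
2942^4 ≡ 1776^2 = 3154176 ≡ 2742
2942^8 ≡ 2742^2 = 7518564 ≡ 3606
2942^16 ≡ 3606^2 = 13003236 ≡ 816
2942^32 ≡ 816^2 = 665856 ≡ 1043
2942^64 ≡ 1043^2 = 1087849 ≡ 641
2942^128 ≡ 641^2 = 410881 ≡ 3178
2942^256 ≡ 3178^2 = 10099684 ≡ 2607
2942^512 ≡ 2607^2 = 6796449 ≡ 1399
2942^1024 ≡ 1399^2 = 1957201 ≡ 3165
1027 = 1024 + 2 + 1, so 2942^1027 ≡ 3165·1776·2942 ≡ 1187 (mod 3673)
R · y^e mod p:
629^2 = 395641 ≡ 2630
629^4 ≡ 2630^2 = 6916900 ≡ 641
629^8 ≡ 641^2 = 410881 ≡ 3178
629^16 ≡ 3178^2 = 10099684 ≡ 2607
629^32 ≡ 2607^2 = 6796449 ≡ 1399
629^64 ≡ 1399^2 = 1957201 ≡ 3165
629^128 ≡ 3165^2 = 10017225 ≡ 954
629^256 ≡ 954^2 = 910116 ≡ 2885
629^512 ≡ 2885^2 = 8323225 ≡ 207
629^1024 ≡ 207^2 = 42849 ≡ 2446
629^2048 ≡ 2446^2 = 5982916 ≡ 3272
2118 = 2048 + 64 + 4 + 2, so 629^2118 ≡ 3272·3165·641·2630 ≡ 1867 (mod 3673)
3170·1867 = 5918390 ≡ 1187 (mod 3673)
1187 ≡ 1187 (mod 3673); signature holds.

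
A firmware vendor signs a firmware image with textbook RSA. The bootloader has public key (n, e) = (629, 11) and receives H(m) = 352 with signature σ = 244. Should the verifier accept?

σ^11 mod 629 = 277
The recovered value 277 does not match the digest 352.

reject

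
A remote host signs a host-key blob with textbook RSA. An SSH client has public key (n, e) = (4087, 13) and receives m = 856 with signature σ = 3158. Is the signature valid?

invalid

Squares mod 4087: σ^1≡3158, σ^2≡684, σ^4≡1938, σ^8≡3978
13 = 8 + 4 + 1, so σ^13 ≡ 3978·1938·3158 ≡ 2426 (mod 4087)
σ^13 mod 4087 = 2426, but m = 856.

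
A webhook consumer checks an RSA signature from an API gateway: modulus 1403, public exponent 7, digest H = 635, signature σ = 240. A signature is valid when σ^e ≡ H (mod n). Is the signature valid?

valid

σ^2 ≡ 240^2 = 57600 ≡ 77
σ^4 ≡ 77^2 = 5929 ≡ 317
7 = 4 + 2 + 1, so σ^7 ≡ 317·77·240 ≡ 635 (mod 1403)
635 = H, so the signature checks out.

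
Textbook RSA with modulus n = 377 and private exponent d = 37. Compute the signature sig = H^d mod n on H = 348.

348

H^2 ≡ 348^2 = 121104 ≡ 87
H^4 ≡ 87^2 = 7569 ≡ 29
H^8 ≡ 29^2 = 841 ≡ 87
H^16 ≡ 87^2 = 7569 ≡ 29
H^32 ≡ 29^2 = 841 ≡ 87
37 = 32 + 4 + 1, so H^37 ≡ 87·29·348 ≡ 348 (mod 377)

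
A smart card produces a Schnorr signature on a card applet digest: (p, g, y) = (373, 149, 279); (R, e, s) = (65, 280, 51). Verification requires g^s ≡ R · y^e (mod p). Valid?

yes

g^s mod p:
Squares mod 373: 149^1≡149, 149^2≡194, 149^4≡336, 149^8≡250, 149^16≡209, 149^32≡40
51 = 32 + 16 + 2 + 1, so 149^51 ≡ 40·209·194·149 ≡ 142 (mod 373)
R · y^e mod p:
Squares mod 373: 279^1≡279, 279^2≡257, 279^4≡28, 279^8≡38, 279^16≡325, 279^32≡66, 279^64≡253, 279^128≡226, 279^256≡348
280 = 256 + 16 + 8, so 279^280 ≡ 348·325·38 ≡ 94 (mod 373)
65·94 = 6110 ≡ 142 (mod 373)
142 ≡ 142 (mod 373); signature holds.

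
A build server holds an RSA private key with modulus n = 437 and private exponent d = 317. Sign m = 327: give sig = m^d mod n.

149

m^2 ≡ 327^2 = 106929 ≡ 301
m^4 ≡ 301^2 = 90601 ≡ 142
m^8 ≡ 142^2 = 20164 ≡ 62
m^16 ≡ 62^2 = 3844 ≡ 348
m^32 ≡ 348^2 = 121104 ≡ 55
m^64 ≡ 55^2 = 3025 ≡ 403
m^128 ≡ 403^2 = 162409 ≡ 282
m^256 ≡ 282^2 = 79524 ≡ 427
317 = 256 + 32 + 16 + 8 + 4 + 1, so m^317 ≡ 427·55·348·62·142·327 ≡ 149 (mod 437)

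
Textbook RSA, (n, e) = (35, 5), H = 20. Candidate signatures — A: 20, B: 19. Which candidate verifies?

Candidate A: 20^5 mod 35 = 20
  → matches H = 20
Candidate B: 19^5 mod 35 = 24

A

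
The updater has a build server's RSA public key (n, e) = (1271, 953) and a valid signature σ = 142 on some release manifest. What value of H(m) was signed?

1092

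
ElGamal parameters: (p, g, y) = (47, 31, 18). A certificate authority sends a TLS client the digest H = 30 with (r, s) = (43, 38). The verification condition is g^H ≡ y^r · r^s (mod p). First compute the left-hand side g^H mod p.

32

Squares mod 47: 31^1≡31, 31^2≡21, 31^4≡18, 31^8≡42, 31^16≡25
30 = 16 + 8 + 4 + 2, so 31^30 ≡ 25·42·18·21 ≡ 32 (mod 47)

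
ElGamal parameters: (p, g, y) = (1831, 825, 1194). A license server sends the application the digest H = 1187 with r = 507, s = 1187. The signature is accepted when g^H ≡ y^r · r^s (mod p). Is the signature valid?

Left side g^H mod p:
825^2 = 680625 ≡ 1324
825^4 ≡ 1324^2 = 1752976 ≡ 709
825^8 ≡ 709^2 = 502681 ≡ 987
825^16 ≡ 987^2 = 974169 ≡ 77
825^32 ≡ 77^2 = 5929 ≡ 436
825^64 ≡ 436^2 = 190096 ≡ 1503
825^128 ≡ 1503^2 = 2259009 ≡ 1386
825^256 ≡ 1386^2 = 1920996 ≡ 277
825^512 ≡ 277^2 = 76729 ≡ 1658
825^1024 ≡ 1658^2 = 2748964 ≡ 633
1187 = 1024 + 128 + 32 + 2 + 1, so 825^1187 ≡ 633·1386·436·1324·825 ≡ 1188 (mod 1831)
Right side y^r · r^s mod p:
1194^2 = 1425636 ≡ 1118
1194^4 ≡ 1118^2 = 1249924 ≡ 1182
1194^8 ≡ 1182^2 = 1397124 ≡ 71
1194^16 ≡ 71^2 = 5041 ≡ 1379
1194^32 ≡ 1379^2 = 1901641 ≡ 1063
1194^64 ≡ 1063^2 = 1129969 ≡ 242
1194^128 ≡ 242^2 = 58564 ≡ 1803
1194^256 ≡ 1803^2 = 3250809 ≡ 784
507 = 256 + 128 + 64 + 32 + 16 + 8 + 2 + 1, so 1194^507 ≡ 784·1803·242·1063·1379·71·1118·1194 ≡ 1278 (mod 1831)
507^2 = 257049 ≡ 709
507^4 ≡ 709^2 = 502681 ≡ 987
507^8 ≡ 987^2 = 974169 ≡ 77
507^16 ≡ 77^2 = 5929 ≡ 436
507^32 ≡ 436^2 = 190096 ≡ 1503
507^64 ≡ 1503^2 = 2259009 ≡ 1386
507^128 ≡ 1386^2 = 1920996 ≡ 277
507^256 ≡ 277^2 = 76729 ≡ 1658
507^512 ≡ 1658^2 = 2748964 ≡ 633
507^1024 ≡ 633^2 = 400689 ≡ 1531
1187 = 1024 + 128 + 32 + 2 + 1, so 507^1187 ≡ 1531·277·1503·709·507 ≡ 357 (mod 1831)
1278·357 = 456246 ≡ 327 (mod 1831)
1188 ≠ 327, so verification fails.

invalid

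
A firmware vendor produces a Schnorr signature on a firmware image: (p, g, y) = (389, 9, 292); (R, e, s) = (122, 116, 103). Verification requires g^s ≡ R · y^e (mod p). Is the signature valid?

invalid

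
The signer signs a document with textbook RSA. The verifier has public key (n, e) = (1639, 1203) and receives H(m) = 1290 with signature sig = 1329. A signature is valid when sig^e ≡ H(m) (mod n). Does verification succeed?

passes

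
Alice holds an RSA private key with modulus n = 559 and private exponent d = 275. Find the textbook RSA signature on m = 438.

237

m^2 ≡ 438^2 = 191844 ≡ 107
m^4 ≡ 107^2 = 11449 ≡ 269
m^8 ≡ 269^2 = 72361 ≡ 250
m^16 ≡ 250^2 = 62500 ≡ 451
m^32 ≡ 451^2 = 203401 ≡ 484
m^64 ≡ 484^2 = 234256 ≡ 35
m^128 ≡ 35^2 = 1225 ≡ 107
m^256 ≡ 107^2 = 11449 ≡ 269
275 = 256 + 16 + 2 + 1, so m^275 ≡ 269·451·107·438 ≡ 237 (mod 559)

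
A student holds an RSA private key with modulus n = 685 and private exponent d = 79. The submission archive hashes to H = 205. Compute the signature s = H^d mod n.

Squares mod 685: H^1≡205, H^2≡240, H^4≡60, H^8≡175, H^16≡485, H^32≡270, H^64≡290
79 = 64 + 8 + 4 + 2 + 1, so H^79 ≡ 290·175·60·240·205 ≡ 235 (mod 685)

235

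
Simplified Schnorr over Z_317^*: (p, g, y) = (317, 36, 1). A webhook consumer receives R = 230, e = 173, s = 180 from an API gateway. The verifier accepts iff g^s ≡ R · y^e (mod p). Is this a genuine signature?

forged

g^s mod p:
36^2 = 1296 ≡ 28
36^4 ≡ 28^2 = 784 ≡ 150
36^8 ≡ 150^2 = 22500 ≡ 310
36^16 ≡ 310^2 = 96100 ≡ 49
36^32 ≡ 49^2 = 2401 ≡ 182
36^64 ≡ 182^2 = 33124 ≡ 156
36^128 ≡ 156^2 = 24336 ≡ 244
180 = 128 + 32 + 16 + 4, so 36^180 ≡ 244·182·49·150 ≡ 67 (mod 317)
R · y^e mod p:
1^2 = 1
1^4 ≡ 1^2 = 1
1^8 ≡ 1^2 = 1
1^16 ≡ 1^2 = 1
1^32 ≡ 1^2 = 1
1^64 ≡ 1^2 = 1
1^128 ≡ 1^2 = 1
173 = 128 + 32 + 8 + 4 + 1, so 1^173 ≡ 1·1·1·1·1 ≡ 1 (mod 317)
230·1 = 230 ≡ 230 (mod 317)
67 ≠ 230; the check fails.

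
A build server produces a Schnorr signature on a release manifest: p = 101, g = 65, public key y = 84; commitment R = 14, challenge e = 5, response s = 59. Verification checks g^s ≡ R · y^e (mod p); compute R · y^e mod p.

84^5 mod 101 = 1
R · y^e ≡ 14·1 = 14 ≡ 14 (mod 101)

14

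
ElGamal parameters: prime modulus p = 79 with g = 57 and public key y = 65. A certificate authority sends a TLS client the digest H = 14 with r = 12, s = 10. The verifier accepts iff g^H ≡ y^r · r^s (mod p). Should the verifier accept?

accept

Left side g^H mod p:
57^2 = 3249 ≡ 10
57^4 ≡ 10^2 = 100 ≡ 21
57^8 ≡ 21^2 = 441 ≡ 46
14 = 8 + 4 + 2, so 57^14 ≡ 46·21·10 ≡ 22 (mod 79)
Right side y^r · r^s mod p:
65^2 = 4225 ≡ 38
65^4 ≡ 38^2 = 1444 ≡ 22
65^8 ≡ 22^2 = 484 ≡ 10
12 = 8 + 4, so 65^12 ≡ 10·22 ≡ 62 (mod 79)
12^2 = 144 ≡ 65
12^4 ≡ 65^2 = 4225 ≡ 38
12^8 ≡ 38^2 = 1444 ≡ 22
10 = 8 + 2, so 12^10 ≡ 22·65 ≡ 8 (mod 79)
62·8 = 496 ≡ 22 (mod 79)
22 ≡ 22 (mod 79), so the signature is genuine.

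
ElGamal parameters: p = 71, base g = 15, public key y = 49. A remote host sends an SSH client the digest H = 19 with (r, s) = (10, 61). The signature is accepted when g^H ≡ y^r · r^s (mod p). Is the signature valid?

invalid

Left side g^H mod p:
15^2 = 225 ≡ 12
15^4 ≡ 12^2 = 144 ≡ 2
15^8 ≡ 2^2 = 4
15^16 ≡ 4^2 = 16
19 = 16 + 2 + 1, so 15^19 ≡ 16·12·15 ≡ 40 (mod 71)
Right side y^r · r^s mod p:
49^2 = 2401 ≡ 58
49^4 ≡ 58^2 = 3364 ≡ 27
49^8 ≡ 27^2 = 729 ≡ 19
10 = 8 + 2, so 49^10 ≡ 19·58 ≡ 37 (mod 71)
10^2 = 100 ≡ 29
10^4 ≡ 29^2 = 841 ≡ 60
10^8 ≡ 60^2 = 3600 ≡ 50
10^16 ≡ 50^2 = 2500 ≡ 15
10^32 ≡ 15^2 = 225 ≡ 12
61 = 32 + 16 + 8 + 4 + 1, so 10^61 ≡ 12·15·50·60·10 ≡ 24 (mod 71)
37·24 = 888 ≡ 36 (mod 71)
40 ≠ 36, so verification fails.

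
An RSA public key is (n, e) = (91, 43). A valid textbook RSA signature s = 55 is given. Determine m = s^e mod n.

55

s^2 ≡ 55^2 = 3025 ≡ 22
s^4 ≡ 22^2 = 484 ≡ 29
s^8 ≡ 29^2 = 841 ≡ 22
s^16 ≡ 22^2 = 484 ≡ 29
s^32 ≡ 29^2 = 841 ≡ 22
43 = 32 + 8 + 2 + 1, so s^43 ≡ 22·22·22·55 ≡ 55 (mod 91)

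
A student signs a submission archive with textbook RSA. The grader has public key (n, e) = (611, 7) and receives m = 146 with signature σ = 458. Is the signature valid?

σ^2 ≡ 458^2 = 209764 ≡ 191
σ^4 ≡ 191^2 = 36481 ≡ 432
7 = 4 + 2 + 1, so σ^7 ≡ 432·191·458 ≡ 146 (mod 611)
146 = m, so the signature checks out.

valid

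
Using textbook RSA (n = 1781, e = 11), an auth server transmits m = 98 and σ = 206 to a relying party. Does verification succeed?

σ^2 ≡ 206^2 = 42436 ≡ 1473
σ^4 ≡ 1473^2 = 2169729 ≡ 471
σ^8 ≡ 471^2 = 221841 ≡ 997
11 = 8 + 2 + 1, so σ^11 ≡ 997·1473·206 ≡ 1683 (mod 1781)
1683 ≠ 98, so verification fails.

fails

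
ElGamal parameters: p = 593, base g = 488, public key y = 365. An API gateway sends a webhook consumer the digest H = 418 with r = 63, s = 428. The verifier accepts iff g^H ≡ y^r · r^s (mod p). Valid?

no

Left side g^H mod p:
488^418 mod 593 = 301
Right side y^r · r^s mod p:
365^63 mod 593 = 27
63^428 mod 593 = 97
27·97 = 2619 ≡ 247 (mod 593)
301 ≠ 247, so verification fails.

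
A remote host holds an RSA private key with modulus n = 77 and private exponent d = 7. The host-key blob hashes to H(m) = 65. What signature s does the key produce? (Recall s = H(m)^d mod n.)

(H(m))^7 mod 77 = 65

65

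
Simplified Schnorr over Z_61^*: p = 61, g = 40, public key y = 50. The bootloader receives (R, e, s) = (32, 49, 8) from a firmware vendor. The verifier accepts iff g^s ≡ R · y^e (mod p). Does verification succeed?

fails

g^s mod p:
Squares mod 61: 40^1≡40, 40^2≡14, 40^4≡13, 40^8≡47
40^8 ≡ 47 (mod 61)
R · y^e mod p:
Squares mod 61: 50^1≡50, 50^2≡60, 50^4≡1, 50^8≡1, 50^16≡1, 50^32≡1
49 = 32 + 16 + 1, so 50^49 ≡ 1·1·50 ≡ 50 (mod 61)
32·50 = 1600 ≡ 14 (mod 61)
47 ≠ 14; the check fails.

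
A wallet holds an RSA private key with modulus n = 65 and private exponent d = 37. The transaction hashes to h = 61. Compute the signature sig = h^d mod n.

61

h^2 ≡ 61^2 = 3721 ≡ 16
h^4 ≡ 16^2 = 256 ≡ 61
h^8 ≡ 61^2 = 3721 ≡ 16
h^16 ≡ 16^2 = 256 ≡ 61
h^32 ≡ 61^2 = 3721 ≡ 16
37 = 32 + 4 + 1, so h^37 ≡ 16·61·61 ≡ 61 (mod 65)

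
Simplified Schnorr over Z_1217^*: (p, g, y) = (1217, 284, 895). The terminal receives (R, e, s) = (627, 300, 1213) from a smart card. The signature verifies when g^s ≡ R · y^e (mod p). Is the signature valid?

g^s mod p:
284^2 = 80656 ≡ 334
284^4 ≡ 334^2 = 111556 ≡ 809
284^8 ≡ 809^2 = 654481 ≡ 952
284^16 ≡ 952^2 = 906304 ≡ 856
284^32 ≡ 856^2 = 732736 ≡ 102
284^64 ≡ 102^2 = 10404 ≡ 668
284^128 ≡ 668^2 = 446224 ≡ 802
284^256 ≡ 802^2 = 643204 ≡ 628
284^512 ≡ 628^2 = 394384 ≡ 76
284^1024 ≡ 76^2 = 5776 ≡ 908
1213 = 1024 + 128 + 32 + 16 + 8 + 4 + 1, so 284^1213 ≡ 908·802·102·856·952·809·284 ≡ 226 (mod 1217)
R · y^e mod p:
895^2 = 801025 ≡ 239
895^4 ≡ 239^2 = 57121 ≡ 1139
895^8 ≡ 1139^2 = 1297321 ≡ 1216
895^16 ≡ 1216^2 = 1478656 ≡ 1
895^32 ≡ 1^2 = 1
895^64 ≡ 1^2 = 1
895^128 ≡ 1^2 = 1
895^256 ≡ 1^2 = 1
300 = 256 + 32 + 8 + 4, so 895^300 ≡ 1·1·1216·1139 ≡ 78 (mod 1217)
627·78 = 48906 ≡ 226 (mod 1217)
226 ≡ 226 (mod 1217); signature holds.

valid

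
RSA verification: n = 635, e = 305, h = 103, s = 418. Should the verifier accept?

s^2 ≡ 418^2 = 174724 ≡ 99
s^4 ≡ 99^2 = 9801 ≡ 276
s^8 ≡ 276^2 = 76176 ≡ 611
s^16 ≡ 611^2 = 373321 ≡ 576
s^32 ≡ 576^2 = 331776 ≡ 306
s^64 ≡ 306^2 = 93636 ≡ 291
s^128 ≡ 291^2 = 84681 ≡ 226
s^256 ≡ 226^2 = 51076 ≡ 276
305 = 256 + 32 + 16 + 1, so s^305 ≡ 276·306·576·418 ≡ 103 (mod 635)
s^305 mod 635 = 103 matches h.

accept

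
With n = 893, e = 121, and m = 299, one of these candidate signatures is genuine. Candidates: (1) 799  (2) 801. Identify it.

2

Candidate 1: Squares mod 893: 799^1≡799, 799^2≡799, 799^4≡799, 799^8≡799, 799^16≡799, 799^32≡799, 799^64≡799; 121 = 64 + 32 + 16 + 8 + 1, so 799^121 ≡ 799·799·799·799·799 ≡ 799 (mod 893)
Candidate 2: Squares mod 893: 801^1≡801, 801^2≡427, 801^4≡157, 801^8≡538, 801^16≡112, 801^32≡42, 801^64≡871; 121 = 64 + 32 + 16 + 8 + 1, so 801^121 ≡ 871·42·112·538·801 ≡ 299 (mod 893)
  → matches m = 299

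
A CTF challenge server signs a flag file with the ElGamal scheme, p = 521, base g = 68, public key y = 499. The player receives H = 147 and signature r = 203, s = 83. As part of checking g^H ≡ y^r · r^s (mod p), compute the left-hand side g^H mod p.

294

Squares mod 521: 68^1≡68, 68^2≡456, 68^4≡57, 68^8≡123, 68^16≡20, 68^32≡400, 68^64≡53, 68^128≡204
147 = 128 + 16 + 2 + 1, so 68^147 ≡ 204·20·456·68 ≡ 294 (mod 521)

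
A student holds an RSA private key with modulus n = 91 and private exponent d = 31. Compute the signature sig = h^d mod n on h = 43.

43

h^31 mod 91 = 43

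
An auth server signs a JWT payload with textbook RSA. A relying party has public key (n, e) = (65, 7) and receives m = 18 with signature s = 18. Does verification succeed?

fails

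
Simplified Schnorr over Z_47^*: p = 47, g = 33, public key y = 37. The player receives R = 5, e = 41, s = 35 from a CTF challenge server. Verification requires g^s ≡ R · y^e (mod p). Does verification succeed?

g^s mod p:
33^2 = 1089 ≡ 8
33^4 ≡ 8^2 = 64 ≡ 17
33^8 ≡ 17^2 = 289 ≡ 7
33^16 ≡ 7^2 = 49 ≡ 2
33^32 ≡ 2^2 = 4
35 = 32 + 2 + 1, so 33^35 ≡ 4·8·33 ≡ 22 (mod 47)
R · y^e mod p:
37^2 = 1369 ≡ 6
37^4 ≡ 6^2 = 36
37^8 ≡ 36^2 = 1296 ≡ 27
37^16 ≡ 27^2 = 729 ≡ 24
37^32 ≡ 24^2 = 576 ≡ 12
41 = 32 + 8 + 1, so 37^41 ≡ 12·27·37 ≡ 3 (mod 47)
5·3 = 15 ≡ 15 (mod 47)
22 ≠ 15; the check fails.

fails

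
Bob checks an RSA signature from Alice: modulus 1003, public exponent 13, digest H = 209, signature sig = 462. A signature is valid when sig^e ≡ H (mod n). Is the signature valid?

invalid

sig^2 ≡ 462^2 = 213444 ≡ 808
sig^4 ≡ 808^2 = 652864 ≡ 914
sig^8 ≡ 914^2 = 835396 ≡ 900
13 = 8 + 4 + 1, so sig^13 ≡ 900·914·462 ≡ 488 (mod 1003)
sig^13 mod 1003 = 488, but H = 209.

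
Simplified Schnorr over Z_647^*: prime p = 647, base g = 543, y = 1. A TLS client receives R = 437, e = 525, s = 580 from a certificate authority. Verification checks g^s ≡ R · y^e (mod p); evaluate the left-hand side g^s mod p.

437

543^2 = 294849 ≡ 464
543^4 ≡ 464^2 = 215296 ≡ 492
543^8 ≡ 492^2 = 242064 ≡ 86
543^16 ≡ 86^2 = 7396 ≡ 279
543^32 ≡ 279^2 = 77841 ≡ 201
543^64 ≡ 201^2 = 40401 ≡ 287
543^128 ≡ 287^2 = 82369 ≡ 200
543^256 ≡ 200^2 = 40000 ≡ 533
543^512 ≡ 533^2 = 284089 ≡ 56
580 = 512 + 64 + 4, so 543^580 ≡ 56·287·492 ≡ 437 (mod 647)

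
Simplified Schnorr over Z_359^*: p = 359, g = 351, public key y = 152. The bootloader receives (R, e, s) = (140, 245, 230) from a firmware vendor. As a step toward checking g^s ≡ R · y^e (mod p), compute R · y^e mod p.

173

152^245 mod 359 = 291
R · y^e ≡ 140·291 = 40740 ≡ 173 (mod 359)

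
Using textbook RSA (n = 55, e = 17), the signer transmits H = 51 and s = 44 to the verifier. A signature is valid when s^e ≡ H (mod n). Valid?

s^2 ≡ 44^2 = 1936 ≡ 11
s^4 ≡ 11^2 = 121 ≡ 11
s^8 ≡ 11^2 = 121 ≡ 11
s^16 ≡ 11^2 = 121 ≡ 11
17 = 16 + 1, so s^17 ≡ 11·44 ≡ 44 (mod 55)
s^17 mod 55 = 44, but H = 51.

no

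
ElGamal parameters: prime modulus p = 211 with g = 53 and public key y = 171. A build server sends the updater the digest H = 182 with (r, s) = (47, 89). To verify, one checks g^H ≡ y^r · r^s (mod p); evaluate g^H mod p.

Squares mod 211: 53^1≡53, 53^2≡66, 53^4≡136, 53^8≡139, 53^16≡120, 53^32≡52, 53^64≡172, 53^128≡44
182 = 128 + 32 + 16 + 4 + 2, so 53^182 ≡ 44·52·120·136·66 ≡ 100 (mod 211)

100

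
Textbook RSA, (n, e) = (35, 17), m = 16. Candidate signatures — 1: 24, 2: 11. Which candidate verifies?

Candidate 1: 24^2 = 576 ≡ 16; 24^4 ≡ 16^2 = 256 ≡ 11; 24^8 ≡ 11^2 = 121 ≡ 16; 24^16 ≡ 16^2 = 256 ≡ 11; 17 = 16 + 1, so 24^17 ≡ 11·24 ≡ 19 (mod 35)
Candidate 2: 11^2 = 121 ≡ 16; 11^4 ≡ 16^2 = 256 ≡ 11; 11^8 ≡ 11^2 = 121 ≡ 16; 11^16 ≡ 16^2 = 256 ≡ 11; 17 = 16 + 1, so 11^17 ≡ 11·11 ≡ 16 (mod 35)
  → matches m = 16

2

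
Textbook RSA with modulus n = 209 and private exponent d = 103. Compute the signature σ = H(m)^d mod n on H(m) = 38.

(H(m))^2 ≡ 38^2 = 1444 ≡ 190
(H(m))^4 ≡ 190^2 = 36100 ≡ 152
(H(m))^8 ≡ 152^2 = 23104 ≡ 114
(H(m))^16 ≡ 114^2 = 12996 ≡ 38
(H(m))^32 ≡ 38^2 = 1444 ≡ 190
(H(m))^64 ≡ 190^2 = 36100 ≡ 152
103 = 64 + 32 + 4 + 2 + 1, so (H(m))^103 ≡ 152·190·152·190·38 ≡ 114 (mod 209)

114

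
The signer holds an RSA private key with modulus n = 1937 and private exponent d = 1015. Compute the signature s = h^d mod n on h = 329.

95

h^1015 mod 1937 = 95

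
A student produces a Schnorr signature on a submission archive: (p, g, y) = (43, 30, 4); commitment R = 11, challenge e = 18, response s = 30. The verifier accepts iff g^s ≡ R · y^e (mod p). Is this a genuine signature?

genuine

g^s mod p:
30^2 = 900 ≡ 40
30^4 ≡ 40^2 = 1600 ≡ 9
30^8 ≡ 9^2 = 81 ≡ 38
30^16 ≡ 38^2 = 1444 ≡ 25
30 = 16 + 8 + 4 + 2, so 30^30 ≡ 25·38·9·40 ≡ 21 (mod 43)
R · y^e mod p:
4^2 = 16
4^4 ≡ 16^2 = 256 ≡ 41
4^8 ≡ 41^2 = 1681 ≡ 4
4^16 ≡ 4^2 = 16
18 = 16 + 2, so 4^18 ≡ 16·16 ≡ 41 (mod 43)
11·41 = 451 ≡ 21 (mod 43)
21 ≡ 21 (mod 43); signature holds.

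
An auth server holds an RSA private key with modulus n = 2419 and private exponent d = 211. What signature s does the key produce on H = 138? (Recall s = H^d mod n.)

Squares mod 2419: H^1≡138, H^2≡2111, H^4≡523, H^8≡182, H^16≡1677, H^32≡1451, H^64≡871, H^128≡1494
211 = 128 + 64 + 16 + 2 + 1, so H^211 ≡ 1494·871·1677·2111·138 ≡ 890 (mod 2419)

890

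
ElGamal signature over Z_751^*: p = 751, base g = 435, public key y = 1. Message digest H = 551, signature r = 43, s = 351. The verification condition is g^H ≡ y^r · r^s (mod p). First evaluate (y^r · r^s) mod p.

Squares mod 751: 1^1≡1, 1^2≡1, 1^4≡1, 1^8≡1, 1^16≡1, 1^32≡1
43 = 32 + 8 + 2 + 1, so 1^43 ≡ 1·1·1·1 ≡ 1 (mod 751)
Squares mod 751: 43^1≡43, 43^2≡347, 43^4≡249, 43^8≡419, 43^16≡578, 43^32≡640, 43^64≡305, 43^128≡652, 43^256≡38
351 = 256 + 64 + 16 + 8 + 4 + 2 + 1, so 43^351 ≡ 38·305·578·419·249·347·43 ≡ 436 (mod 751)
y^r · r^s ≡ 1·436 = 436 ≡ 436 (mod 751)

436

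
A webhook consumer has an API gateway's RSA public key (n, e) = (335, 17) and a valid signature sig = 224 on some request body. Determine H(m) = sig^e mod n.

Squares mod 335: sig^1≡224, sig^2≡261, sig^4≡116, sig^8≡56, sig^16≡121
17 = 16 + 1, so sig^17 ≡ 121·224 ≡ 304 (mod 335)

304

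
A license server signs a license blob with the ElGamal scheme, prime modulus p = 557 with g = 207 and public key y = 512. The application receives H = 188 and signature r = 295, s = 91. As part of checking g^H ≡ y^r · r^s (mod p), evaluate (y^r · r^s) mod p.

122

Squares mod 557: 512^1≡512, 512^2≡354, 512^4≡548, 512^8≡81, 512^16≡434, 512^32≡90, 512^64≡302, 512^128≡413, 512^256≡127
295 = 256 + 32 + 4 + 2 + 1, so 512^295 ≡ 127·90·548·354·512 ≡ 35 (mod 557)
Squares mod 557: 295^1≡295, 295^2≡133, 295^4≡422, 295^8≡401, 295^16≡385, 295^32≡63, 295^64≡70
91 = 64 + 16 + 8 + 2 + 1, so 295^91 ≡ 70·385·401·133·295 ≡ 465 (mod 557)
y^r · r^s ≡ 35·465 = 16275 ≡ 122 (mod 557)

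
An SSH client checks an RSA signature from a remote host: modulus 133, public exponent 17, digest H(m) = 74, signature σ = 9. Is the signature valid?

σ^2 ≡ 9^2 = 81
σ^4 ≡ 81^2 = 6561 ≡ 44
σ^8 ≡ 44^2 = 1936 ≡ 74
σ^16 ≡ 74^2 = 5476 ≡ 23
17 = 16 + 1, so σ^17 ≡ 23·9 ≡ 74 (mod 133)
Since 74 equals the digest 74, verification succeeds.

valid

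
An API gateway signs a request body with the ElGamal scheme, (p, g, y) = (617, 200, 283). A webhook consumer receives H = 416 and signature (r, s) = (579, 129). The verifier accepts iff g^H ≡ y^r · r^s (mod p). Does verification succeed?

fails

Left side g^H mod p:
Squares mod 617: 200^1≡200, 200^2≡512, 200^4≡536, 200^8≡391, 200^16≡482, 200^32≡332, 200^64≡398, 200^128≡452, 200^256≡77
416 = 256 + 128 + 32, so 200^416 ≡ 77·452·332 ≡ 369 (mod 617)
Right side y^r · r^s mod p:
Squares mod 617: 283^1≡283, 283^2≡496, 283^4≡450, 283^8≡124, 283^16≡568, 283^32≡550, 283^64≡170, 283^128≡518, 283^256≡546, 283^512≡105
579 = 512 + 64 + 2 + 1, so 283^579 ≡ 105·170·496·283 ≡ 287 (mod 617)
Squares mod 617: 579^1≡579, 579^2≡210, 579^4≡293, 579^8≡86, 579^16≡609, 579^32≡64, 579^64≡394, 579^128≡369
129 = 128 + 1, so 579^129 ≡ 369·579 ≡ 169 (mod 617)
287·169 = 48503 ≡ 377 (mod 617)
369 ≠ 377, so verification fails.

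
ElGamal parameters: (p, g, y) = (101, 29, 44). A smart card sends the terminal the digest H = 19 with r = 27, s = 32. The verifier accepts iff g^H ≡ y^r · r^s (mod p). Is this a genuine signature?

genuine

Left side g^H mod p:
29^2 = 841 ≡ 33
29^4 ≡ 33^2 = 1089 ≡ 79
29^8 ≡ 79^2 = 6241 ≡ 80
29^16 ≡ 80^2 = 6400 ≡ 37
19 = 16 + 2 + 1, so 29^19 ≡ 37·33·29 ≡ 59 (mod 101)
Right side y^r · r^s mod p:
44^2 = 1936 ≡ 17
44^4 ≡ 17^2 = 289 ≡ 87
44^8 ≡ 87^2 = 7569 ≡ 95
44^16 ≡ 95^2 = 9025 ≡ 36
27 = 16 + 8 + 2 + 1, so 44^27 ≡ 36·95·17·44 ≡ 32 (mod 101)
27^2 = 729 ≡ 22
27^4 ≡ 22^2 = 484 ≡ 80
27^8 ≡ 80^2 = 6400 ≡ 37
27^16 ≡ 37^2 = 1369 ≡ 56
27^32 ≡ 56^2 = 3136 ≡ 5
32·5 = 160 ≡ 59 (mod 101)
59 ≡ 59 (mod 101), so the signature is genuine.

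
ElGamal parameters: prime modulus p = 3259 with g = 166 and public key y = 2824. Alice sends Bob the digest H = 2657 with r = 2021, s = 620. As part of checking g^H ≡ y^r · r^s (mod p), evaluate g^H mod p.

1323

166^2 = 27556 ≡ 1484
166^4 ≡ 1484^2 = 2202256 ≡ 2431
166^8 ≡ 2431^2 = 5909761 ≡ 1194
166^16 ≡ 1194^2 = 1425636 ≡ 1453
166^32 ≡ 1453^2 = 2111209 ≡ 2636
166^64 ≡ 2636^2 = 6948496 ≡ 308
166^128 ≡ 308^2 = 94864 ≡ 353
166^256 ≡ 353^2 = 124609 ≡ 767
166^512 ≡ 767^2 = 588289 ≡ 1669
166^1024 ≡ 1669^2 = 2785561 ≡ 2375
166^2048 ≡ 2375^2 = 5640625 ≡ 2555
2657 = 2048 + 512 + 64 + 32 + 1, so 166^2657 ≡ 2555·1669·308·2636·166 ≡ 1323 (mod 3259)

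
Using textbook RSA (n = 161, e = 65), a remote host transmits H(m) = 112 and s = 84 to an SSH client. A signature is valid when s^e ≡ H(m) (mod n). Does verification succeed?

Squares mod 161: s^1≡84, s^2≡133, s^4≡140, s^8≡119, s^16≡154, s^32≡49, s^64≡147
65 = 64 + 1, so s^65 ≡ 147·84 ≡ 112 (mod 161)
112 = H(m), so the signature checks out.

passes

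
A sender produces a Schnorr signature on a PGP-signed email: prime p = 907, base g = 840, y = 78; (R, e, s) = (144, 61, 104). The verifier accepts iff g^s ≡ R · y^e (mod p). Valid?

yes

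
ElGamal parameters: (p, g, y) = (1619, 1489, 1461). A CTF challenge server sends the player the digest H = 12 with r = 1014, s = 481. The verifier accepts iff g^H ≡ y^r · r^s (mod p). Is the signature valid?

invalid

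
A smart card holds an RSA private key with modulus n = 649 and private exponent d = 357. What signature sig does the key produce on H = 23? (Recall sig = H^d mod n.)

H^2 ≡ 23^2 = 529
H^4 ≡ 529^2 = 279841 ≡ 122
H^8 ≡ 122^2 = 14884 ≡ 606
H^16 ≡ 606^2 = 367236 ≡ 551
H^32 ≡ 551^2 = 303601 ≡ 518
H^64 ≡ 518^2 = 268324 ≡ 287
H^128 ≡ 287^2 = 82369 ≡ 595
H^256 ≡ 595^2 = 354025 ≡ 320
357 = 256 + 64 + 32 + 4 + 1, so H^357 ≡ 320·287·518·122·23 ≡ 309 (mod 649)

309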